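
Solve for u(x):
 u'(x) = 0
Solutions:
 u(x) = C1


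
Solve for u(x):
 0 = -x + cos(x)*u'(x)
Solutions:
 u(x) = C1 + Integral(x/cos(x), x)


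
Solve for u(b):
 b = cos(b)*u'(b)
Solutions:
 u(b) = C1 + Integral(b/cos(b), b)


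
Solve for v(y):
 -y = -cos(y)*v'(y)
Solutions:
 v(y) = C1 + Integral(y/cos(y), y)


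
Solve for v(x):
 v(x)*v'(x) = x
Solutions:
 v(x) = -sqrt(C1 + x^2)
 v(x) = sqrt(C1 + x^2)


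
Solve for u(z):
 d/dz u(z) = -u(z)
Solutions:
 u(z) = C1*exp(-z)


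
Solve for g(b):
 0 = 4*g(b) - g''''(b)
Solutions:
 g(b) = C1*exp(-sqrt(2)*b) + C2*exp(sqrt(2)*b) + C3*sin(sqrt(2)*b) + C4*cos(sqrt(2)*b)


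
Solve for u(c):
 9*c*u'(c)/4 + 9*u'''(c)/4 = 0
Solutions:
 u(c) = C1 + Integral(C2*airyai(-c) + C3*airybi(-c), c)


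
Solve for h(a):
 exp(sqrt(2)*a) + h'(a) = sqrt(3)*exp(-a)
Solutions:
 h(a) = C1 - sqrt(2)*exp(sqrt(2)*a)/2 - sqrt(3)*exp(-a)


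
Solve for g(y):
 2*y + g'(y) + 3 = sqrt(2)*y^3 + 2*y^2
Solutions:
 g(y) = C1 + sqrt(2)*y^4/4 + 2*y^3/3 - y^2 - 3*y


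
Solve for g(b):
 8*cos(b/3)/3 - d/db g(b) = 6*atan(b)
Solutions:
 g(b) = C1 - 6*b*atan(b) + 3*log(b^2 + 1) + 8*sin(b/3)


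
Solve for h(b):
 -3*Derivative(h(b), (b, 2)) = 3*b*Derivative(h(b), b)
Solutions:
 h(b) = C1 + C2*erf(sqrt(2)*b/2)


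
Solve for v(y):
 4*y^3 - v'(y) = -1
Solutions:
 v(y) = C1 + y^4 + y


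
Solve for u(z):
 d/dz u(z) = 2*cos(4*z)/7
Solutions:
 u(z) = C1 + sin(4*z)/14


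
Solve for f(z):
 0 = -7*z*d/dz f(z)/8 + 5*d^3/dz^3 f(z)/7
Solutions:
 f(z) = C1 + Integral(C2*airyai(35^(2/3)*z/10) + C3*airybi(35^(2/3)*z/10), z)


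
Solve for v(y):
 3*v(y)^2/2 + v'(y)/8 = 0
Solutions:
 v(y) = 1/(C1 + 12*y)


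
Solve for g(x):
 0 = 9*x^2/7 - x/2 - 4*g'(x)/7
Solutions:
 g(x) = C1 + 3*x^3/4 - 7*x^2/16


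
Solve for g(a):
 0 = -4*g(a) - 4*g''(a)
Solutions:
 g(a) = C1*sin(a) + C2*cos(a)


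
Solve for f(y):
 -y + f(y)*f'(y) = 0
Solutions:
 f(y) = -sqrt(C1 + y^2)
 f(y) = sqrt(C1 + y^2)


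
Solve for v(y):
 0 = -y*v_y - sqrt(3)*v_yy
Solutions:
 v(y) = C1 + C2*erf(sqrt(2)*3^(3/4)*y/6)


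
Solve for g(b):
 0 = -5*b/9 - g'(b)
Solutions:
 g(b) = C1 - 5*b^2/18


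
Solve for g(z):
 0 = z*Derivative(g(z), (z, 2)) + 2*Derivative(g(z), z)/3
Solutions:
 g(z) = C1 + C2*z^(1/3)


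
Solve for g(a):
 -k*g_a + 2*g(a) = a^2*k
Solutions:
 g(a) = C1*exp(2*a/k) + a^2*k/2 + a*k^2/2 + k^3/4


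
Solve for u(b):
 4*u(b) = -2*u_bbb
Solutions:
 u(b) = C3*exp(-2^(1/3)*b) + (C1*sin(2^(1/3)*sqrt(3)*b/2) + C2*cos(2^(1/3)*sqrt(3)*b/2))*exp(2^(1/3)*b/2)


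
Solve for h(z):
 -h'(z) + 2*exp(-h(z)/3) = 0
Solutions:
 h(z) = 3*log(C1 + 2*z/3)


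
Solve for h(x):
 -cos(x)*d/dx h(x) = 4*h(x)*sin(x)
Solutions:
 h(x) = C1*cos(x)^4


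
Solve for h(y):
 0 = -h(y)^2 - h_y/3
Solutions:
 h(y) = 1/(C1 + 3*y)


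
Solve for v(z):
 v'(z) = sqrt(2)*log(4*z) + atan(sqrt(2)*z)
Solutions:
 v(z) = C1 + sqrt(2)*z*(log(z) - 1) + z*atan(sqrt(2)*z) + 2*sqrt(2)*z*log(2) - sqrt(2)*log(2*z^2 + 1)/4


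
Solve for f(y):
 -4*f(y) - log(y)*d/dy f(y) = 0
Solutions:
 f(y) = C1*exp(-4*li(y))


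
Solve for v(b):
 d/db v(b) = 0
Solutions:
 v(b) = C1


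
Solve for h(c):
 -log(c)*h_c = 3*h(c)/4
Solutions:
 h(c) = C1*exp(-3*li(c)/4)


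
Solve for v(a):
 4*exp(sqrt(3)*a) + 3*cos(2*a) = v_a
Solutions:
 v(a) = C1 + 4*sqrt(3)*exp(sqrt(3)*a)/3 + 3*sin(2*a)/2


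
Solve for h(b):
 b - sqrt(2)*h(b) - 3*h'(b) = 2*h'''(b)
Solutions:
 h(b) = C1*exp(-sqrt(2)*b*(-(1 + sqrt(2))^(1/3) + (1 + sqrt(2))^(-1/3))/4)*sin(sqrt(6)*b*((1 + sqrt(2))^(-1/3) + (1 + sqrt(2))^(1/3))/4) + C2*exp(-sqrt(2)*b*(-(1 + sqrt(2))^(1/3) + (1 + sqrt(2))^(-1/3))/4)*cos(sqrt(6)*b*((1 + sqrt(2))^(-1/3) + (1 + sqrt(2))^(1/3))/4) + C3*exp(sqrt(2)*b*(-(1 + sqrt(2))^(1/3) + (1 + sqrt(2))^(-1/3))/2) + sqrt(2)*b/2 - 3/2


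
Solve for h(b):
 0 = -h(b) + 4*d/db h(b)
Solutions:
 h(b) = C1*exp(b/4)


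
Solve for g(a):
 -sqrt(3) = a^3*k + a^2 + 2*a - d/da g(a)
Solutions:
 g(a) = C1 + a^4*k/4 + a^3/3 + a^2 + sqrt(3)*a


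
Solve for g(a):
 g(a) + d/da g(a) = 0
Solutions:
 g(a) = C1*exp(-a)


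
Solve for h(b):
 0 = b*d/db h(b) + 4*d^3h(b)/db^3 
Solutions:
 h(b) = C1 + Integral(C2*airyai(-2^(1/3)*b/2) + C3*airybi(-2^(1/3)*b/2), b)


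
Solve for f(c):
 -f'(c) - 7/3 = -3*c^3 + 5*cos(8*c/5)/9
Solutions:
 f(c) = C1 + 3*c^4/4 - 7*c/3 - 25*sin(8*c/5)/72


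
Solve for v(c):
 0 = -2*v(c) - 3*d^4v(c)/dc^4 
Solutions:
 v(c) = (C1*sin(6^(3/4)*c/6) + C2*cos(6^(3/4)*c/6))*exp(-6^(3/4)*c/6) + (C3*sin(6^(3/4)*c/6) + C4*cos(6^(3/4)*c/6))*exp(6^(3/4)*c/6)


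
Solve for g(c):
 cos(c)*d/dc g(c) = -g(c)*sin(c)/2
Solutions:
 g(c) = C1*sqrt(cos(c))


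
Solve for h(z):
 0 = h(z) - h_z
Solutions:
 h(z) = C1*exp(z)


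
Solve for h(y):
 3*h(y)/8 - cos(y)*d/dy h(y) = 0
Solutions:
 h(y) = C1*(sin(y) + 1)^(3/16)/(sin(y) - 1)^(3/16)


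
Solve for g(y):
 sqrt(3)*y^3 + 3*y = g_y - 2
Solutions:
 g(y) = C1 + sqrt(3)*y^4/4 + 3*y^2/2 + 2*y


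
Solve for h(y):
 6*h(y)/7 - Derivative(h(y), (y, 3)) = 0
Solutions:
 h(y) = C3*exp(6^(1/3)*7^(2/3)*y/7) + (C1*sin(2^(1/3)*3^(5/6)*7^(2/3)*y/14) + C2*cos(2^(1/3)*3^(5/6)*7^(2/3)*y/14))*exp(-6^(1/3)*7^(2/3)*y/14)


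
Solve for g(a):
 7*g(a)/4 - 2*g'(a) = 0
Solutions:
 g(a) = C1*exp(7*a/8)


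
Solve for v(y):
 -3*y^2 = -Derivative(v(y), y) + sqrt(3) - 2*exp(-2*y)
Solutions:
 v(y) = C1 + y^3 + sqrt(3)*y + exp(-2*y)


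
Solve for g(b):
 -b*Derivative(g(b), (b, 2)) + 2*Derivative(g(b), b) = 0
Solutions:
 g(b) = C1 + C2*b^3


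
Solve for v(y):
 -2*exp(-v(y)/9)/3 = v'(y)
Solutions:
 v(y) = 9*log(C1 - 2*y/27)


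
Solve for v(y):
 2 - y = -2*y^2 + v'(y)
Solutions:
 v(y) = C1 + 2*y^3/3 - y^2/2 + 2*y


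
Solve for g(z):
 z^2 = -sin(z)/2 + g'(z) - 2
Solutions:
 g(z) = C1 + z^3/3 + 2*z - cos(z)/2


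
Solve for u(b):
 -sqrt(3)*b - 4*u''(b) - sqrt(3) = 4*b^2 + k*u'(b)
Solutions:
 u(b) = C1 + C2*exp(-b*k/4) - 4*b^3/(3*k) - sqrt(3)*b^2/(2*k) + 16*b^2/k^2 - sqrt(3)*b/k + 4*sqrt(3)*b/k^2 - 128*b/k^3


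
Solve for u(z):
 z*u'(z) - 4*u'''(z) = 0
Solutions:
 u(z) = C1 + Integral(C2*airyai(2^(1/3)*z/2) + C3*airybi(2^(1/3)*z/2), z)


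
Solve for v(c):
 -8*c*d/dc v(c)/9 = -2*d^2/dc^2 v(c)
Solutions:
 v(c) = C1 + C2*erfi(sqrt(2)*c/3)


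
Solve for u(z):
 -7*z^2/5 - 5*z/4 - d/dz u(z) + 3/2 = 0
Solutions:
 u(z) = C1 - 7*z^3/15 - 5*z^2/8 + 3*z/2


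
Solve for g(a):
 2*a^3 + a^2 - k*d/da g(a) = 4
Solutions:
 g(a) = C1 + a^4/(2*k) + a^3/(3*k) - 4*a/k


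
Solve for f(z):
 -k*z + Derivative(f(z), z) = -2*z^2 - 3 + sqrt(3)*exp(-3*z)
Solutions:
 f(z) = C1 + k*z^2/2 - 2*z^3/3 - 3*z - sqrt(3)*exp(-3*z)/3


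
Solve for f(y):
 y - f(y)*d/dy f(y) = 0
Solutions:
 f(y) = -sqrt(C1 + y^2)
 f(y) = sqrt(C1 + y^2)


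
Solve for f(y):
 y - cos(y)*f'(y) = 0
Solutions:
 f(y) = C1 + Integral(y/cos(y), y)


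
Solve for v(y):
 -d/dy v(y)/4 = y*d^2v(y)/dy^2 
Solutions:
 v(y) = C1 + C2*y^(3/4)


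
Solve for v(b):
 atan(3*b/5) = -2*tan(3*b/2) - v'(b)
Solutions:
 v(b) = C1 - b*atan(3*b/5) + 5*log(9*b^2 + 25)/6 + 4*log(cos(3*b/2))/3


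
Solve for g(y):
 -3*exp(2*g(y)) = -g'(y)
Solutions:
 g(y) = log(-sqrt(-1/(C1 + 3*y))) - log(2)/2
 g(y) = log(-1/(C1 + 3*y))/2 - log(2)/2


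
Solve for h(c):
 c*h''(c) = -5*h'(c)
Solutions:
 h(c) = C1 + C2/c^4


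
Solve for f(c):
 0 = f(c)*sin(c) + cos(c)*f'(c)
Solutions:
 f(c) = C1*cos(c)


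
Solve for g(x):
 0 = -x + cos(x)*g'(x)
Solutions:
 g(x) = C1 + Integral(x/cos(x), x)


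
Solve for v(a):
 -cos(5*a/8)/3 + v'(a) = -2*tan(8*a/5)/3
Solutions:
 v(a) = C1 + 5*log(cos(8*a/5))/12 + 8*sin(5*a/8)/15


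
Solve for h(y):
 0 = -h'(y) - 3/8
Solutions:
 h(y) = C1 - 3*y/8


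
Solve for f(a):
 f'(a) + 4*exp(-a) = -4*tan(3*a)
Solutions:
 f(a) = C1 - 2*log(tan(3*a)^2 + 1)/3 + 4*exp(-a)


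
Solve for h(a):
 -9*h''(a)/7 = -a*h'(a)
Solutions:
 h(a) = C1 + C2*erfi(sqrt(14)*a/6)


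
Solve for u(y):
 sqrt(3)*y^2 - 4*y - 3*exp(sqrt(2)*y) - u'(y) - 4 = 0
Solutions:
 u(y) = C1 + sqrt(3)*y^3/3 - 2*y^2 - 4*y - 3*sqrt(2)*exp(sqrt(2)*y)/2


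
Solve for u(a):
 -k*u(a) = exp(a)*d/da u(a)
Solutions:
 u(a) = C1*exp(k*exp(-a))


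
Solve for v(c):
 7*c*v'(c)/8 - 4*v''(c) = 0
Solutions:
 v(c) = C1 + C2*erfi(sqrt(7)*c/8)


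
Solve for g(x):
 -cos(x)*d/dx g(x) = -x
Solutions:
 g(x) = C1 + Integral(x/cos(x), x)


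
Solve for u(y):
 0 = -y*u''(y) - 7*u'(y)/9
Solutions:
 u(y) = C1 + C2*y^(2/9)


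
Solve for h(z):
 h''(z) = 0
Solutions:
 h(z) = C1 + C2*z


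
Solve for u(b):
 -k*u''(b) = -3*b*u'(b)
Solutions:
 u(b) = C1 + C2*erf(sqrt(6)*b*sqrt(-1/k)/2)/sqrt(-1/k)


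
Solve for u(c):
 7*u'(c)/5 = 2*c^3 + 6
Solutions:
 u(c) = C1 + 5*c^4/14 + 30*c/7


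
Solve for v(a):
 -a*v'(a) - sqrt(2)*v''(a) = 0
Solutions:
 v(a) = C1 + C2*erf(2^(1/4)*a/2)


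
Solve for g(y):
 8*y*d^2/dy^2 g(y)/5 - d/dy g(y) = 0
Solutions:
 g(y) = C1 + C2*y^(13/8)


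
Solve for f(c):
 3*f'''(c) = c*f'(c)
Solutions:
 f(c) = C1 + Integral(C2*airyai(3^(2/3)*c/3) + C3*airybi(3^(2/3)*c/3), c)


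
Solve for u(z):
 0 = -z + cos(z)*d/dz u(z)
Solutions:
 u(z) = C1 + Integral(z/cos(z), z)


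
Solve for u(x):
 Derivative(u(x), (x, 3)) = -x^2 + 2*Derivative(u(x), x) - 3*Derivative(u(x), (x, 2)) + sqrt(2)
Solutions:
 u(x) = C1 + C2*exp(x*(-3 + sqrt(17))/2) + C3*exp(-x*(3 + sqrt(17))/2) + x^3/6 + 3*x^2/4 - sqrt(2)*x/2 + 11*x/4


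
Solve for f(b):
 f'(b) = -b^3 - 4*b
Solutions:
 f(b) = C1 - b^4/4 - 2*b^2


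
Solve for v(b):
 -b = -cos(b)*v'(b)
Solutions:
 v(b) = C1 + Integral(b/cos(b), b)


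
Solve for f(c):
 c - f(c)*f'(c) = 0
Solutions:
 f(c) = -sqrt(C1 + c^2)
 f(c) = sqrt(C1 + c^2)


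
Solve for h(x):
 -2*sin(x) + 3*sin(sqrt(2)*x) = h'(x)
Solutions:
 h(x) = C1 + 2*cos(x) - 3*sqrt(2)*cos(sqrt(2)*x)/2


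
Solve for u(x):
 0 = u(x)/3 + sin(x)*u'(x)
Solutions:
 u(x) = C1*(cos(x) + 1)^(1/6)/(cos(x) - 1)^(1/6)


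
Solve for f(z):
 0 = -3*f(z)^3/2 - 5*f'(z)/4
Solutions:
 f(z) = -sqrt(10)*sqrt(-1/(C1 - 6*z))/2
 f(z) = sqrt(10)*sqrt(-1/(C1 - 6*z))/2


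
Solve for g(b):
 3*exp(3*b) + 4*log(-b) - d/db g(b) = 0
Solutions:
 g(b) = C1 + 4*b*log(-b) - 4*b + exp(3*b)


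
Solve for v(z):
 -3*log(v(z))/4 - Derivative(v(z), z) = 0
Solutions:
 li(v(z)) = C1 - 3*z/4


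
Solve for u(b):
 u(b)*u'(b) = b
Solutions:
 u(b) = -sqrt(C1 + b^2)
 u(b) = sqrt(C1 + b^2)


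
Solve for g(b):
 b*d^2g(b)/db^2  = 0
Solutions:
 g(b) = C1 + C2*b


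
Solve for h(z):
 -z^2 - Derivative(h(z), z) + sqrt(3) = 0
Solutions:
 h(z) = C1 - z^3/3 + sqrt(3)*z


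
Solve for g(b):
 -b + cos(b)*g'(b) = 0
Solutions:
 g(b) = C1 + Integral(b/cos(b), b)


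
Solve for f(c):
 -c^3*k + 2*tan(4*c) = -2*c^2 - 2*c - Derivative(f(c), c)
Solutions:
 f(c) = C1 + c^4*k/4 - 2*c^3/3 - c^2 + log(cos(4*c))/2


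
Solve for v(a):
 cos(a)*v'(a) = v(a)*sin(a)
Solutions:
 v(a) = C1/cos(a)


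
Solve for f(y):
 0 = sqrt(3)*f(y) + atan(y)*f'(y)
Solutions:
 f(y) = C1*exp(-sqrt(3)*Integral(1/atan(y), y))


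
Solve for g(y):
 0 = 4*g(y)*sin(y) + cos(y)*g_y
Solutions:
 g(y) = C1*cos(y)^4


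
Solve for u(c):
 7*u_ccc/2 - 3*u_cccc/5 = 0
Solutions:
 u(c) = C1 + C2*c + C3*c^2 + C4*exp(35*c/6)


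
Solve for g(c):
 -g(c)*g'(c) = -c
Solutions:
 g(c) = -sqrt(C1 + c^2)
 g(c) = sqrt(C1 + c^2)


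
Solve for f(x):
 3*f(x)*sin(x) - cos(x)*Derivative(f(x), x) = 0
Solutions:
 f(x) = C1/cos(x)^3


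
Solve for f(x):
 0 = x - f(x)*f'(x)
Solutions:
 f(x) = -sqrt(C1 + x^2)
 f(x) = sqrt(C1 + x^2)


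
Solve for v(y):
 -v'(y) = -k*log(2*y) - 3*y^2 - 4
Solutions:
 v(y) = C1 + k*y*log(y) - k*y + k*y*log(2) + y^3 + 4*y


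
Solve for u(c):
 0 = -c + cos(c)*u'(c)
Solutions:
 u(c) = C1 + Integral(c/cos(c), c)


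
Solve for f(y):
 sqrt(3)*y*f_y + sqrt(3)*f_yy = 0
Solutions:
 f(y) = C1 + C2*erf(sqrt(2)*y/2)


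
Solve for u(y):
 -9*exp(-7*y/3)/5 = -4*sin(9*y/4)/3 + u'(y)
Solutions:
 u(y) = C1 - 16*cos(9*y/4)/27 + 27*exp(-7*y/3)/35


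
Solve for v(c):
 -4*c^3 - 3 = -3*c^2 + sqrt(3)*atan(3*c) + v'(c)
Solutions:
 v(c) = C1 - c^4 + c^3 - 3*c - sqrt(3)*(c*atan(3*c) - log(9*c^2 + 1)/6)


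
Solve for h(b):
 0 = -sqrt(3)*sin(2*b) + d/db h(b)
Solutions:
 h(b) = C1 - sqrt(3)*cos(2*b)/2


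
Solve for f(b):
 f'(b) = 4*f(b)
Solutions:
 f(b) = C1*exp(4*b)


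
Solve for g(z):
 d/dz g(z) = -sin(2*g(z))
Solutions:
 g(z) = pi - acos((-C1 - exp(4*z))/(C1 - exp(4*z)))/2
 g(z) = acos((-C1 - exp(4*z))/(C1 - exp(4*z)))/2


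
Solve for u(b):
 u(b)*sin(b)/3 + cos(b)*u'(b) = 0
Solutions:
 u(b) = C1*cos(b)^(1/3)


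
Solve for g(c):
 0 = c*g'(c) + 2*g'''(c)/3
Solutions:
 g(c) = C1 + Integral(C2*airyai(-2^(2/3)*3^(1/3)*c/2) + C3*airybi(-2^(2/3)*3^(1/3)*c/2), c)


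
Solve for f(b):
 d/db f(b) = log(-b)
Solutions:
 f(b) = C1 + b*log(-b) - b


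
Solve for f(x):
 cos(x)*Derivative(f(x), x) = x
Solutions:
 f(x) = C1 + Integral(x/cos(x), x)


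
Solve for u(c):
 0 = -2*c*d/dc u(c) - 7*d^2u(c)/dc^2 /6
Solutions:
 u(c) = C1 + C2*erf(sqrt(42)*c/7)


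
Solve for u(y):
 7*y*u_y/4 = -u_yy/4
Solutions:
 u(y) = C1 + C2*erf(sqrt(14)*y/2)


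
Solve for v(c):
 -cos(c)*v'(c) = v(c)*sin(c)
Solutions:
 v(c) = C1*cos(c)


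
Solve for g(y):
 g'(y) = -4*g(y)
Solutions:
 g(y) = C1*exp(-4*y)


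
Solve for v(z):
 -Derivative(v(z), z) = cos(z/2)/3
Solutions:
 v(z) = C1 - 2*sin(z/2)/3


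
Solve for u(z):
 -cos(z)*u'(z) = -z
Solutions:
 u(z) = C1 + Integral(z/cos(z), z)


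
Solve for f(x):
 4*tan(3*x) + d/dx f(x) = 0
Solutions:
 f(x) = C1 + 4*log(cos(3*x))/3


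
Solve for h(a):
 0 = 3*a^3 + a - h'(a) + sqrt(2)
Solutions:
 h(a) = C1 + 3*a^4/4 + a^2/2 + sqrt(2)*a


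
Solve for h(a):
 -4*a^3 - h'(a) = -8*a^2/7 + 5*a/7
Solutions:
 h(a) = C1 - a^4 + 8*a^3/21 - 5*a^2/14


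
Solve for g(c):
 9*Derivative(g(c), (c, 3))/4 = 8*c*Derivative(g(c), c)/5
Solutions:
 g(c) = C1 + Integral(C2*airyai(2*2^(2/3)*75^(1/3)*c/15) + C3*airybi(2*2^(2/3)*75^(1/3)*c/15), c)


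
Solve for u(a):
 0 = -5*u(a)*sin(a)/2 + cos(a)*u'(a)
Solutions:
 u(a) = C1/cos(a)^(5/2)


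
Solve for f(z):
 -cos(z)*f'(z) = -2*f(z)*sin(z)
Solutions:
 f(z) = C1/cos(z)^2


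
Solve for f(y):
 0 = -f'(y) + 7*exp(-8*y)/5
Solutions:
 f(y) = C1 - 7*exp(-8*y)/40


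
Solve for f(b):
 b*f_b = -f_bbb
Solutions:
 f(b) = C1 + Integral(C2*airyai(-b) + C3*airybi(-b), b)


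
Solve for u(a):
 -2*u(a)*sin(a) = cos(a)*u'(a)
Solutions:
 u(a) = C1*cos(a)^2


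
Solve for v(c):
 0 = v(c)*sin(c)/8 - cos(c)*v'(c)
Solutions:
 v(c) = C1/cos(c)^(1/8)


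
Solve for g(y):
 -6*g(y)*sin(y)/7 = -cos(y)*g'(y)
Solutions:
 g(y) = C1/cos(y)^(6/7)


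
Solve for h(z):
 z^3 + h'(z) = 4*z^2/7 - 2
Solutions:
 h(z) = C1 - z^4/4 + 4*z^3/21 - 2*z


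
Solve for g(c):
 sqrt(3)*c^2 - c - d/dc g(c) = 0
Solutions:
 g(c) = C1 + sqrt(3)*c^3/3 - c^2/2


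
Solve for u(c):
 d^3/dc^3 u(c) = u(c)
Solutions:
 u(c) = C3*exp(c) + (C1*sin(sqrt(3)*c/2) + C2*cos(sqrt(3)*c/2))*exp(-c/2)


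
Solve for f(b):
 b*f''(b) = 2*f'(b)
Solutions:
 f(b) = C1 + C2*b^3


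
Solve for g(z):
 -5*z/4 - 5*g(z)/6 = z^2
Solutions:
 g(z) = 3*z*(-4*z - 5)/10


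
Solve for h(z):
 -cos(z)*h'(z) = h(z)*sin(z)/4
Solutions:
 h(z) = C1*cos(z)^(1/4)


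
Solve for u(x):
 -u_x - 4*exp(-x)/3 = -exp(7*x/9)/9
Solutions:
 u(x) = C1 + exp(7*x/9)/7 + 4*exp(-x)/3


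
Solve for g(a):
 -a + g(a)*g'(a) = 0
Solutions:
 g(a) = -sqrt(C1 + a^2)
 g(a) = sqrt(C1 + a^2)


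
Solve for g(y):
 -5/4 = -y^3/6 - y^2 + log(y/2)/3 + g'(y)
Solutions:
 g(y) = C1 + y^4/24 + y^3/3 - y*log(y)/3 - 11*y/12 + y*log(2)/3


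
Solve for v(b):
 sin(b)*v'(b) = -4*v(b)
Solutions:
 v(b) = C1*(cos(b)^2 + 2*cos(b) + 1)/(cos(b)^2 - 2*cos(b) + 1)


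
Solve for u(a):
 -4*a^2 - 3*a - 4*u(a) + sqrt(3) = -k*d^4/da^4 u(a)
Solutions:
 u(a) = C1*exp(-sqrt(2)*a*(1/k)^(1/4)) + C2*exp(sqrt(2)*a*(1/k)^(1/4)) + C3*exp(-sqrt(2)*I*a*(1/k)^(1/4)) + C4*exp(sqrt(2)*I*a*(1/k)^(1/4)) - a^2 - 3*a/4 + sqrt(3)/4


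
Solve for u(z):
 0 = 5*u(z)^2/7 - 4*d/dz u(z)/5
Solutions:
 u(z) = -28/(C1 + 25*z)


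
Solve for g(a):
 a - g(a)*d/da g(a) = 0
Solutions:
 g(a) = -sqrt(C1 + a^2)
 g(a) = sqrt(C1 + a^2)


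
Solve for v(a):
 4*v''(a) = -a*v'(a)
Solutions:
 v(a) = C1 + C2*erf(sqrt(2)*a/4)


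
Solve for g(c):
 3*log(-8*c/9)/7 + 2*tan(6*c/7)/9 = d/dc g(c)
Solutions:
 g(c) = C1 + 3*c*log(-c)/7 - 6*c*log(3)/7 - 3*c/7 + 9*c*log(2)/7 - 7*log(cos(6*c/7))/27


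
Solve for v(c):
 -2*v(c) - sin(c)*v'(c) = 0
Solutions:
 v(c) = C1*(cos(c) + 1)/(cos(c) - 1)


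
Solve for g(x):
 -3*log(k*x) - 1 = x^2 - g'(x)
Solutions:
 g(x) = C1 + x^3/3 + 3*x*log(k*x) - 2*x


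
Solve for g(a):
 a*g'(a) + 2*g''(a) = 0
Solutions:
 g(a) = C1 + C2*erf(a/2)


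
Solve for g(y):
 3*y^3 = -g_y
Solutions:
 g(y) = C1 - 3*y^4/4


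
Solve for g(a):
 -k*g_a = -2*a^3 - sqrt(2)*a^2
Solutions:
 g(a) = C1 + a^4/(2*k) + sqrt(2)*a^3/(3*k)


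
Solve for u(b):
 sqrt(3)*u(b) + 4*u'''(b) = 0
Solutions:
 u(b) = C3*exp(-2^(1/3)*3^(1/6)*b/2) + (C1*sin(2^(1/3)*3^(2/3)*b/4) + C2*cos(2^(1/3)*3^(2/3)*b/4))*exp(2^(1/3)*3^(1/6)*b/4)


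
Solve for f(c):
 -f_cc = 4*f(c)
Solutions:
 f(c) = C1*sin(2*c) + C2*cos(2*c)


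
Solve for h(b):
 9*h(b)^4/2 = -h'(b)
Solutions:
 h(b) = 2^(1/3)*(1/(C1 + 27*b))^(1/3)
 h(b) = 2^(1/3)*(-3^(2/3) - 3*3^(1/6)*I)*(1/(C1 + 9*b))^(1/3)/6
 h(b) = 2^(1/3)*(-3^(2/3) + 3*3^(1/6)*I)*(1/(C1 + 9*b))^(1/3)/6


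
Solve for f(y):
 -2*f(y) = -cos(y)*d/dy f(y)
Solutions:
 f(y) = C1*(sin(y) + 1)/(sin(y) - 1)


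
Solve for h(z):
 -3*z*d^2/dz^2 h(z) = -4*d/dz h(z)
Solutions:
 h(z) = C1 + C2*z^(7/3)


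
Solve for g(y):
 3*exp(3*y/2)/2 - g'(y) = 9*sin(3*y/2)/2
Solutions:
 g(y) = C1 + exp(3*y/2) + 3*cos(3*y/2)


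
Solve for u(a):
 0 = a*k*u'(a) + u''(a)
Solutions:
 u(a) = Piecewise((-sqrt(2)*sqrt(pi)*C1*erf(sqrt(2)*a*sqrt(k)/2)/(2*sqrt(k)) - C2, (k > 0) | (k < 0)), (-C1*a - C2, True))


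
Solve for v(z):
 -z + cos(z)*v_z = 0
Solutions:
 v(z) = C1 + Integral(z/cos(z), z)


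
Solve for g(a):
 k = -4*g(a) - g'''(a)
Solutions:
 g(a) = C3*exp(-2^(2/3)*a) - k/4 + (C1*sin(2^(2/3)*sqrt(3)*a/2) + C2*cos(2^(2/3)*sqrt(3)*a/2))*exp(2^(2/3)*a/2)


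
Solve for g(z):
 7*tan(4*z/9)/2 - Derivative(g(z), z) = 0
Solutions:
 g(z) = C1 - 63*log(cos(4*z/9))/8


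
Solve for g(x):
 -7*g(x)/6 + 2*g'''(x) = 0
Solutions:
 g(x) = C3*exp(126^(1/3)*x/6) + (C1*sin(14^(1/3)*3^(1/6)*x/4) + C2*cos(14^(1/3)*3^(1/6)*x/4))*exp(-126^(1/3)*x/12)


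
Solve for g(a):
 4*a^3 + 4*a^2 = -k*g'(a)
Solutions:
 g(a) = C1 - a^4/k - 4*a^3/(3*k)


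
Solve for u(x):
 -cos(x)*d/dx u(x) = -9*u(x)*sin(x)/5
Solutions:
 u(x) = C1/cos(x)^(9/5)


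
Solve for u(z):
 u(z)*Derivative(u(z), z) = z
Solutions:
 u(z) = -sqrt(C1 + z^2)
 u(z) = sqrt(C1 + z^2)


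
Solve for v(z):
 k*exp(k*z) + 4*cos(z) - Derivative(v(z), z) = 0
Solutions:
 v(z) = C1 + exp(k*z) + 4*sin(z)


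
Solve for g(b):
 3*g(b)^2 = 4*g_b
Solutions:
 g(b) = -4/(C1 + 3*b)


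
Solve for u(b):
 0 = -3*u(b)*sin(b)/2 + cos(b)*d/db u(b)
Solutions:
 u(b) = C1/cos(b)^(3/2)


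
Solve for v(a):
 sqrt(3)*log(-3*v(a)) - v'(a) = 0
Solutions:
 -sqrt(3)*Integral(1/(log(-_y) + log(3)), (_y, v(a)))/3 = C1 - a


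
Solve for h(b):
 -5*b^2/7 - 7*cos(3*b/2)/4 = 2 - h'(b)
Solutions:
 h(b) = C1 + 5*b^3/21 + 2*b + 7*sin(3*b/2)/6


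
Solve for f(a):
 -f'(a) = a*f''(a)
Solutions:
 f(a) = C1 + C2*log(a)


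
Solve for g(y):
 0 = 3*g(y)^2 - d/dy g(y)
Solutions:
 g(y) = -1/(C1 + 3*y)


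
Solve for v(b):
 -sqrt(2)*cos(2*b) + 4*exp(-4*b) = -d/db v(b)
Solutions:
 v(b) = C1 + sqrt(2)*sin(2*b)/2 + exp(-4*b)


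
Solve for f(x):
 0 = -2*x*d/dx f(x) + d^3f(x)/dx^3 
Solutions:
 f(x) = C1 + Integral(C2*airyai(2^(1/3)*x) + C3*airybi(2^(1/3)*x), x)


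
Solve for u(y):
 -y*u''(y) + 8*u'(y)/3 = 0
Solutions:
 u(y) = C1 + C2*y^(11/3)


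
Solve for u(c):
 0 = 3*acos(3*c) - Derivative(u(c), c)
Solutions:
 u(c) = C1 + 3*c*acos(3*c) - sqrt(1 - 9*c^2)


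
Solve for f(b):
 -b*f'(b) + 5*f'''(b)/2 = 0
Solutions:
 f(b) = C1 + Integral(C2*airyai(2^(1/3)*5^(2/3)*b/5) + C3*airybi(2^(1/3)*5^(2/3)*b/5), b)


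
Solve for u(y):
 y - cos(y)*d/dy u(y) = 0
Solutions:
 u(y) = C1 + Integral(y/cos(y), y)


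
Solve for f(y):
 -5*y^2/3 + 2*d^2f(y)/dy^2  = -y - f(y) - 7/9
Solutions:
 f(y) = C1*sin(sqrt(2)*y/2) + C2*cos(sqrt(2)*y/2) + 5*y^2/3 - y - 67/9


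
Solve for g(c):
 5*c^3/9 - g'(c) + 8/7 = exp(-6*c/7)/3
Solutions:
 g(c) = C1 + 5*c^4/36 + 8*c/7 + 7*exp(-6*c/7)/18


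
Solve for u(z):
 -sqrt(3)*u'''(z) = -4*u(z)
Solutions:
 u(z) = C3*exp(2^(2/3)*3^(5/6)*z/3) + (C1*sin(2^(2/3)*3^(1/3)*z/2) + C2*cos(2^(2/3)*3^(1/3)*z/2))*exp(-2^(2/3)*3^(5/6)*z/6)


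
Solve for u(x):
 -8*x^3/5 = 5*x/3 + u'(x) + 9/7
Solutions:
 u(x) = C1 - 2*x^4/5 - 5*x^2/6 - 9*x/7


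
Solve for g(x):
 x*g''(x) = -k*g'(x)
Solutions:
 g(x) = C1 + x^(1 - re(k))*(C2*sin(log(x)*Abs(im(k))) + C3*cos(log(x)*im(k)))


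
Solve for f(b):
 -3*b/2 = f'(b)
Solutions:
 f(b) = C1 - 3*b^2/4


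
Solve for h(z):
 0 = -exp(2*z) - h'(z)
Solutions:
 h(z) = C1 - exp(2*z)/2


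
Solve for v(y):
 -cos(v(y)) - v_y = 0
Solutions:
 v(y) = pi - asin((C1 + exp(2*y))/(C1 - exp(2*y)))
 v(y) = asin((C1 + exp(2*y))/(C1 - exp(2*y)))


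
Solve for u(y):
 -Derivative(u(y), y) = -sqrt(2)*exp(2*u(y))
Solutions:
 u(y) = log(-sqrt(-1/(C1 + sqrt(2)*y))) - log(2)/2
 u(y) = log(-1/(C1 + sqrt(2)*y))/2 - log(2)/2


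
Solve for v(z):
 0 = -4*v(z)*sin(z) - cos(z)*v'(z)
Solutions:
 v(z) = C1*cos(z)^4


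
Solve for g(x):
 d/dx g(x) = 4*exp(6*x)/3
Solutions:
 g(x) = C1 + 2*exp(6*x)/9


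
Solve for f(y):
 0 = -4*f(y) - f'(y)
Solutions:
 f(y) = C1*exp(-4*y)


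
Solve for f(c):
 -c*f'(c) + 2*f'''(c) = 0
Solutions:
 f(c) = C1 + Integral(C2*airyai(2^(2/3)*c/2) + C3*airybi(2^(2/3)*c/2), c)


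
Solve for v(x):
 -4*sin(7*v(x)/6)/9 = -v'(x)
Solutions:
 -4*x/9 + 3*log(cos(7*v(x)/6) - 1)/7 - 3*log(cos(7*v(x)/6) + 1)/7 = C1


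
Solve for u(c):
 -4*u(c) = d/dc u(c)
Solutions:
 u(c) = C1*exp(-4*c)


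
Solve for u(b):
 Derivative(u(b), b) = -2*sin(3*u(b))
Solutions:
 u(b) = -acos((-C1 - exp(12*b))/(C1 - exp(12*b)))/3 + 2*pi/3
 u(b) = acos((-C1 - exp(12*b))/(C1 - exp(12*b)))/3


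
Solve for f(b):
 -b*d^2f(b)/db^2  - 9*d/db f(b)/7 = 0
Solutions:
 f(b) = C1 + C2/b^(2/7)


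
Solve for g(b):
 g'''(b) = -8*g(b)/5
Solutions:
 g(b) = C3*exp(-2*5^(2/3)*b/5) + (C1*sin(sqrt(3)*5^(2/3)*b/5) + C2*cos(sqrt(3)*5^(2/3)*b/5))*exp(5^(2/3)*b/5)


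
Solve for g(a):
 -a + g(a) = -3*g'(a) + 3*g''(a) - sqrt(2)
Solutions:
 g(a) = C1*exp(a*(3 - sqrt(21))/6) + C2*exp(a*(3 + sqrt(21))/6) + a - 3 - sqrt(2)


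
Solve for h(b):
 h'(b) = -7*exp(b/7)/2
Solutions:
 h(b) = C1 - 49*exp(b/7)/2


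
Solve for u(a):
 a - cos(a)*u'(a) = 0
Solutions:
 u(a) = C1 + Integral(a/cos(a), a)


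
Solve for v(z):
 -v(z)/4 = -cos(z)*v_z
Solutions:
 v(z) = C1*(sin(z) + 1)^(1/8)/(sin(z) - 1)^(1/8)


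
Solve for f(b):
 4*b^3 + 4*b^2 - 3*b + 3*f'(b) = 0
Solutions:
 f(b) = C1 - b^4/3 - 4*b^3/9 + b^2/2


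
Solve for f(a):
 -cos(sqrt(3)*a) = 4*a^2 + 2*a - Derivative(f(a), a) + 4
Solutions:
 f(a) = C1 + 4*a^3/3 + a^2 + 4*a + sqrt(3)*sin(sqrt(3)*a)/3


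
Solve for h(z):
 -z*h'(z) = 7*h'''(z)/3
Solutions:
 h(z) = C1 + Integral(C2*airyai(-3^(1/3)*7^(2/3)*z/7) + C3*airybi(-3^(1/3)*7^(2/3)*z/7), z)


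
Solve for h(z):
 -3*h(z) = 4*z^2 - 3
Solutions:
 h(z) = 1 - 4*z^2/3


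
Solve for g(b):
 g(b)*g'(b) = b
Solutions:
 g(b) = -sqrt(C1 + b^2)
 g(b) = sqrt(C1 + b^2)


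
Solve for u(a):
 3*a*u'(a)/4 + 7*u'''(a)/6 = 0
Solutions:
 u(a) = C1 + Integral(C2*airyai(-42^(2/3)*a/14) + C3*airybi(-42^(2/3)*a/14), a)


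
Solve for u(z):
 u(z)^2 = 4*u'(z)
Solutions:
 u(z) = -4/(C1 + z)


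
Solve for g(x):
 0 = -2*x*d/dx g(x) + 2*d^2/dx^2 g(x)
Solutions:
 g(x) = C1 + C2*erfi(sqrt(2)*x/2)


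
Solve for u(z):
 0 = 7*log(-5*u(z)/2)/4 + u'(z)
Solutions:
 4*Integral(1/(log(-_y) - log(2) + log(5)), (_y, u(z)))/7 = C1 - z


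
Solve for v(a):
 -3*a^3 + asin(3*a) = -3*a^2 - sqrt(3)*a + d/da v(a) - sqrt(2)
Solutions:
 v(a) = C1 - 3*a^4/4 + a^3 + sqrt(3)*a^2/2 + a*asin(3*a) + sqrt(2)*a + sqrt(1 - 9*a^2)/3


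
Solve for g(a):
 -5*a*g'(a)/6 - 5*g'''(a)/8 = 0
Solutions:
 g(a) = C1 + Integral(C2*airyai(-6^(2/3)*a/3) + C3*airybi(-6^(2/3)*a/3), a)


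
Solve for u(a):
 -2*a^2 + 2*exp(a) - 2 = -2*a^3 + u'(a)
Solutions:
 u(a) = C1 + a^4/2 - 2*a^3/3 - 2*a + 2*exp(a)


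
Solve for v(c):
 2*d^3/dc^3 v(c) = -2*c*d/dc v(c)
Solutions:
 v(c) = C1 + Integral(C2*airyai(-c) + C3*airybi(-c), c)


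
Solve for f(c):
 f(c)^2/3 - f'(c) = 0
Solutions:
 f(c) = -3/(C1 + c)


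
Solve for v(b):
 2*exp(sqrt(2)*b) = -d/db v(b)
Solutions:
 v(b) = C1 - sqrt(2)*exp(sqrt(2)*b)


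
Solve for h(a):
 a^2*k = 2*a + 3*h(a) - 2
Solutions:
 h(a) = a^2*k/3 - 2*a/3 + 2/3


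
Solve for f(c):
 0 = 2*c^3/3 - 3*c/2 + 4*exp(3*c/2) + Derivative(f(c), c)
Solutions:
 f(c) = C1 - c^4/6 + 3*c^2/4 - 8*exp(3*c/2)/3


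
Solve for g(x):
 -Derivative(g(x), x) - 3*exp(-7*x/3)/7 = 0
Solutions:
 g(x) = C1 + 9*exp(-7*x/3)/49


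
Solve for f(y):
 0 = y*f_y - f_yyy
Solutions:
 f(y) = C1 + Integral(C2*airyai(y) + C3*airybi(y), y)


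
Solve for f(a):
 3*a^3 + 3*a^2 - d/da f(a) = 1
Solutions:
 f(a) = C1 + 3*a^4/4 + a^3 - a


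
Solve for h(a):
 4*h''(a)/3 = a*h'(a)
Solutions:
 h(a) = C1 + C2*erfi(sqrt(6)*a/4)


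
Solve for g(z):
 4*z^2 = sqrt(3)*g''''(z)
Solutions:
 g(z) = C1 + C2*z + C3*z^2 + C4*z^3 + sqrt(3)*z^6/270


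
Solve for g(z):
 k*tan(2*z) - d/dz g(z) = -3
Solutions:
 g(z) = C1 - k*log(cos(2*z))/2 + 3*z


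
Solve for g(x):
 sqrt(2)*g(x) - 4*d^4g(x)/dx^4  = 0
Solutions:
 g(x) = C1*exp(-2^(5/8)*x/2) + C2*exp(2^(5/8)*x/2) + C3*sin(2^(5/8)*x/2) + C4*cos(2^(5/8)*x/2)


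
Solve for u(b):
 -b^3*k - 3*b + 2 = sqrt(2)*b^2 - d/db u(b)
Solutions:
 u(b) = C1 + b^4*k/4 + sqrt(2)*b^3/3 + 3*b^2/2 - 2*b


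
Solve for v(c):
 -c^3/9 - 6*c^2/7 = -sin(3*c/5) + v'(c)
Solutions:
 v(c) = C1 - c^4/36 - 2*c^3/7 - 5*cos(3*c/5)/3


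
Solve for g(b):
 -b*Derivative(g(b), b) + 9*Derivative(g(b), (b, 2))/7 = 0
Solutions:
 g(b) = C1 + C2*erfi(sqrt(14)*b/6)


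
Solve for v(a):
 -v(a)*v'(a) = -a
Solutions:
 v(a) = -sqrt(C1 + a^2)
 v(a) = sqrt(C1 + a^2)


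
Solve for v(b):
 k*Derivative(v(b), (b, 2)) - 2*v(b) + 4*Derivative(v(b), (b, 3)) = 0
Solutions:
 v(b) = C1*exp(-b*(k^2/(k^3 + sqrt(-k^6 + (k^3 - 432)^2) - 432)^(1/3) + k + (k^3 + sqrt(-k^6 + (k^3 - 432)^2) - 432)^(1/3))/12) + C2*exp(b*(-4*k^2/((-1 + sqrt(3)*I)*(k^3 + sqrt(-k^6 + (k^3 - 432)^2) - 432)^(1/3)) - 2*k + (k^3 + sqrt(-k^6 + (k^3 - 432)^2) - 432)^(1/3) - sqrt(3)*I*(k^3 + sqrt(-k^6 + (k^3 - 432)^2) - 432)^(1/3))/24) + C3*exp(b*(4*k^2/((1 + sqrt(3)*I)*(k^3 + sqrt(-k^6 + (k^3 - 432)^2) - 432)^(1/3)) - 2*k + (k^3 + sqrt(-k^6 + (k^3 - 432)^2) - 432)^(1/3) + sqrt(3)*I*(k^3 + sqrt(-k^6 + (k^3 - 432)^2) - 432)^(1/3))/24)


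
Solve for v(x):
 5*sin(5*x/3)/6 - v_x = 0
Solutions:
 v(x) = C1 - cos(5*x/3)/2


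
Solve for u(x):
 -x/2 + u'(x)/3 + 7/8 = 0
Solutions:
 u(x) = C1 + 3*x^2/4 - 21*x/8


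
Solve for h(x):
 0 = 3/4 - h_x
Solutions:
 h(x) = C1 + 3*x/4


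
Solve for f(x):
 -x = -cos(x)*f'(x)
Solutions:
 f(x) = C1 + Integral(x/cos(x), x)


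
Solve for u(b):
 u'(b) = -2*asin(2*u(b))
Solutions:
 Integral(1/asin(2*_y), (_y, u(b))) = C1 - 2*b


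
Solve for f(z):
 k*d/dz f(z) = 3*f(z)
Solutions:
 f(z) = C1*exp(3*z/k)


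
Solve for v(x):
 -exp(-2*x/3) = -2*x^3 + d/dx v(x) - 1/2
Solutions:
 v(x) = C1 + x^4/2 + x/2 + 3*exp(-2*x/3)/2


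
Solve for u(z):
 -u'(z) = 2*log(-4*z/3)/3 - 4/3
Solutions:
 u(z) = C1 - 2*z*log(-z)/3 + z*(-4*log(2)/3 + 2*log(3)/3 + 2)


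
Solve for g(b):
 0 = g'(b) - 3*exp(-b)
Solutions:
 g(b) = C1 - 3*exp(-b)


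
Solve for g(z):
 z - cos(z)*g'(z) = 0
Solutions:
 g(z) = C1 + Integral(z/cos(z), z)


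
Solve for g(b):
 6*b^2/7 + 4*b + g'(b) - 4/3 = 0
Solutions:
 g(b) = C1 - 2*b^3/7 - 2*b^2 + 4*b/3


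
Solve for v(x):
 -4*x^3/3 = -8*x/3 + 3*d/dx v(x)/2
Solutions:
 v(x) = C1 - 2*x^4/9 + 8*x^2/9


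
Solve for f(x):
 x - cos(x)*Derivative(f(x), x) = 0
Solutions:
 f(x) = C1 + Integral(x/cos(x), x)


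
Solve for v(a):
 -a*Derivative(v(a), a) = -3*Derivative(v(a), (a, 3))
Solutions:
 v(a) = C1 + Integral(C2*airyai(3^(2/3)*a/3) + C3*airybi(3^(2/3)*a/3), a)


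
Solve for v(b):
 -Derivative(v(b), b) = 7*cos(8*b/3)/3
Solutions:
 v(b) = C1 - 7*sin(8*b/3)/8


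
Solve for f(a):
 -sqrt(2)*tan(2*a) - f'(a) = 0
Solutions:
 f(a) = C1 + sqrt(2)*log(cos(2*a))/2


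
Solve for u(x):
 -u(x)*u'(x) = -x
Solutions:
 u(x) = -sqrt(C1 + x^2)
 u(x) = sqrt(C1 + x^2)


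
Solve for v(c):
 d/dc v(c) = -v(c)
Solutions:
 v(c) = C1*exp(-c)


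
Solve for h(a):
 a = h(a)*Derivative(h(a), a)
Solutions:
 h(a) = -sqrt(C1 + a^2)
 h(a) = sqrt(C1 + a^2)


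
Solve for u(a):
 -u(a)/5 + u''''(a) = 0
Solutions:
 u(a) = C1*exp(-5^(3/4)*a/5) + C2*exp(5^(3/4)*a/5) + C3*sin(5^(3/4)*a/5) + C4*cos(5^(3/4)*a/5)


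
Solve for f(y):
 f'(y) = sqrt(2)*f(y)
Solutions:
 f(y) = C1*exp(sqrt(2)*y)


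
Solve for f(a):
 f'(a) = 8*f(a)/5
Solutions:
 f(a) = C1*exp(8*a/5)


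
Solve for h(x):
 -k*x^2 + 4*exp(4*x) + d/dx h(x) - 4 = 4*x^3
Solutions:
 h(x) = C1 + k*x^3/3 + x^4 + 4*x - exp(4*x)


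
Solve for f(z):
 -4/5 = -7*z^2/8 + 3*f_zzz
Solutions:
 f(z) = C1 + C2*z + C3*z^2 + 7*z^5/1440 - 2*z^3/45


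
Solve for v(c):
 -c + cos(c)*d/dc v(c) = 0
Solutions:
 v(c) = C1 + Integral(c/cos(c), c)


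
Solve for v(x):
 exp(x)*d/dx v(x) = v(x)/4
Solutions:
 v(x) = C1*exp(-exp(-x)/4)


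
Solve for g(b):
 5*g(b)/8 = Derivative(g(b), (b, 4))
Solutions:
 g(b) = C1*exp(-10^(1/4)*b/2) + C2*exp(10^(1/4)*b/2) + C3*sin(10^(1/4)*b/2) + C4*cos(10^(1/4)*b/2)


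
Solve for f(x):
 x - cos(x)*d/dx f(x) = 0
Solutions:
 f(x) = C1 + Integral(x/cos(x), x)


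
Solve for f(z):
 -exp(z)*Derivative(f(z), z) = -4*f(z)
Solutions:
 f(z) = C1*exp(-4*exp(-z))


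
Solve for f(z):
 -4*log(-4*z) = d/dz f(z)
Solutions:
 f(z) = C1 - 4*z*log(-z) + 4*z*(1 - 2*log(2))


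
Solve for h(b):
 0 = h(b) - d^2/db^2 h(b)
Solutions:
 h(b) = C1*exp(-b) + C2*exp(b)


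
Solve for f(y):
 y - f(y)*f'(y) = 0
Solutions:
 f(y) = -sqrt(C1 + y^2)
 f(y) = sqrt(C1 + y^2)


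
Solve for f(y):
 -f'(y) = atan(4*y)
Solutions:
 f(y) = C1 - y*atan(4*y) + log(16*y^2 + 1)/8


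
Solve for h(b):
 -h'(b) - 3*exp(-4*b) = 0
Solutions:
 h(b) = C1 + 3*exp(-4*b)/4


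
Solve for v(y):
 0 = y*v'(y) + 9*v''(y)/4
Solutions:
 v(y) = C1 + C2*erf(sqrt(2)*y/3)


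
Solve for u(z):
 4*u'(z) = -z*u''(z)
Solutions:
 u(z) = C1 + C2/z^3


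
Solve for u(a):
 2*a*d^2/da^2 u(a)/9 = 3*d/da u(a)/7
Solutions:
 u(a) = C1 + C2*a^(41/14)


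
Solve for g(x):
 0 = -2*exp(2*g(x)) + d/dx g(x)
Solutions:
 g(x) = log(-sqrt(-1/(C1 + 2*x))) - log(2)/2
 g(x) = log(-1/(C1 + 2*x))/2 - log(2)/2


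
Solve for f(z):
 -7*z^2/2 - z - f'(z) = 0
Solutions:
 f(z) = C1 - 7*z^3/6 - z^2/2


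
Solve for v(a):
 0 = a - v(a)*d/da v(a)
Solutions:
 v(a) = -sqrt(C1 + a^2)
 v(a) = sqrt(C1 + a^2)


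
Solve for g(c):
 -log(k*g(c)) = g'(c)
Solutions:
 li(k*g(c))/k = C1 - c


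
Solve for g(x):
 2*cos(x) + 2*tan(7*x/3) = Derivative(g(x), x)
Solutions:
 g(x) = C1 - 6*log(cos(7*x/3))/7 + 2*sin(x)


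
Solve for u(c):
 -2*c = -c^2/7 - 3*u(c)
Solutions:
 u(c) = c*(14 - c)/21


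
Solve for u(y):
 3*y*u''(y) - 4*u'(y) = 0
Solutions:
 u(y) = C1 + C2*y^(7/3)


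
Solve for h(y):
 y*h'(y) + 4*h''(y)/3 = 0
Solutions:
 h(y) = C1 + C2*erf(sqrt(6)*y/4)


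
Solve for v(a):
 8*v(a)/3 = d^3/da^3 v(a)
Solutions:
 v(a) = C3*exp(2*3^(2/3)*a/3) + (C1*sin(3^(1/6)*a) + C2*cos(3^(1/6)*a))*exp(-3^(2/3)*a/3)


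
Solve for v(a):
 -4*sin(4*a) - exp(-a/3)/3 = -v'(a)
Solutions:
 v(a) = C1 - cos(4*a) - 1/exp(a)^(1/3)


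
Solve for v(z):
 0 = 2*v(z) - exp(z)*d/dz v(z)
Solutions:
 v(z) = C1*exp(-2*exp(-z))


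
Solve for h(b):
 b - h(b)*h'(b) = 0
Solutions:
 h(b) = -sqrt(C1 + b^2)
 h(b) = sqrt(C1 + b^2)


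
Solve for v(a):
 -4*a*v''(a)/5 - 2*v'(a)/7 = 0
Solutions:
 v(a) = C1 + C2*a^(9/14)


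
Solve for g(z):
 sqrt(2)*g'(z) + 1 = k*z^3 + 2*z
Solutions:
 g(z) = C1 + sqrt(2)*k*z^4/8 + sqrt(2)*z^2/2 - sqrt(2)*z/2


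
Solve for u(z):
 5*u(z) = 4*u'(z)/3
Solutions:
 u(z) = C1*exp(15*z/4)


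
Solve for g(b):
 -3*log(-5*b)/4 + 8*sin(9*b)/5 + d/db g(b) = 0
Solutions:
 g(b) = C1 + 3*b*log(-b)/4 - 3*b/4 + 3*b*log(5)/4 + 8*cos(9*b)/45


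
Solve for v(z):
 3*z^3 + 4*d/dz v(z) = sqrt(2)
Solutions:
 v(z) = C1 - 3*z^4/16 + sqrt(2)*z/4


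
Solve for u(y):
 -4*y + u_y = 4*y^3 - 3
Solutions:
 u(y) = C1 + y^4 + 2*y^2 - 3*y


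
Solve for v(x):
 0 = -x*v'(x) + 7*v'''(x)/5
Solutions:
 v(x) = C1 + Integral(C2*airyai(5^(1/3)*7^(2/3)*x/7) + C3*airybi(5^(1/3)*7^(2/3)*x/7), x)


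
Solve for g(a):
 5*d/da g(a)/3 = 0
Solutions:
 g(a) = C1


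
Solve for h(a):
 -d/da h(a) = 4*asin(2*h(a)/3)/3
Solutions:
 Integral(1/asin(2*_y/3), (_y, h(a))) = C1 - 4*a/3


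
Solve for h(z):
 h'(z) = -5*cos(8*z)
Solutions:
 h(z) = C1 - 5*sin(8*z)/8


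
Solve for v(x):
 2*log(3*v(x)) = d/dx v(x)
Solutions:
 -Integral(1/(log(_y) + log(3)), (_y, v(x)))/2 = C1 - x


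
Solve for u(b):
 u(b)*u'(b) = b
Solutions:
 u(b) = -sqrt(C1 + b^2)
 u(b) = sqrt(C1 + b^2)


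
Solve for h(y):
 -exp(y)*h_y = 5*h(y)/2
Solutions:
 h(y) = C1*exp(5*exp(-y)/2)


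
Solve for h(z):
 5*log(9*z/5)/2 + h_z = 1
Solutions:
 h(z) = C1 - 5*z*log(z)/2 - 5*z*log(3) + 7*z/2 + 5*z*log(5)/2


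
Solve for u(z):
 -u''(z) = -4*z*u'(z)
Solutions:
 u(z) = C1 + C2*erfi(sqrt(2)*z)


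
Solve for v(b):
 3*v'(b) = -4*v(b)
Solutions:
 v(b) = C1*exp(-4*b/3)


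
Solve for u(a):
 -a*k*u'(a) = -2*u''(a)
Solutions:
 u(a) = Piecewise((-sqrt(pi)*C1*erf(a*sqrt(-k)/2)/sqrt(-k) - C2, (k > 0) | (k < 0)), (-C1*a - C2, True))


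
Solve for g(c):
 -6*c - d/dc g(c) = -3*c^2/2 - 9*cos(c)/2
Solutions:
 g(c) = C1 + c^3/2 - 3*c^2 + 9*sin(c)/2


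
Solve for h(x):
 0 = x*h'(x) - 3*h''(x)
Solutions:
 h(x) = C1 + C2*erfi(sqrt(6)*x/6)


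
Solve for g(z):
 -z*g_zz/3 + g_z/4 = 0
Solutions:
 g(z) = C1 + C2*z^(7/4)


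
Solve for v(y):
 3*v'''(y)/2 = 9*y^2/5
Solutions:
 v(y) = C1 + C2*y + C3*y^2 + y^5/50


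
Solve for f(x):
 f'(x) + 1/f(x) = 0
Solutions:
 f(x) = -sqrt(C1 - 2*x)
 f(x) = sqrt(C1 - 2*x)


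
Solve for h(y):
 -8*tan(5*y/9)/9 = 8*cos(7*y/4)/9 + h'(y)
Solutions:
 h(y) = C1 + 8*log(cos(5*y/9))/5 - 32*sin(7*y/4)/63


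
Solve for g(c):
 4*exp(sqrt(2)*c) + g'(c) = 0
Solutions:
 g(c) = C1 - 2*sqrt(2)*exp(sqrt(2)*c)


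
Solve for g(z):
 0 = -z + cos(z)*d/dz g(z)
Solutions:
 g(z) = C1 + Integral(z/cos(z), z)


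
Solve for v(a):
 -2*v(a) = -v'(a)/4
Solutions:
 v(a) = C1*exp(8*a)


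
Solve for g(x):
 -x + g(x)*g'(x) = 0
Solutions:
 g(x) = -sqrt(C1 + x^2)
 g(x) = sqrt(C1 + x^2)


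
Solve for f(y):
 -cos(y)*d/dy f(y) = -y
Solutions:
 f(y) = C1 + Integral(y/cos(y), y)


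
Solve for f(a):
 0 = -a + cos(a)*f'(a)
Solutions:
 f(a) = C1 + Integral(a/cos(a), a)


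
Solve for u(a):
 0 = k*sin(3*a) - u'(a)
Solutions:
 u(a) = C1 - k*cos(3*a)/3


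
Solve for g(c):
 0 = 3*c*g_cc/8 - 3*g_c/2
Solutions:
 g(c) = C1 + C2*c^5


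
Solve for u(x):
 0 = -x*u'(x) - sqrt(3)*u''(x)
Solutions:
 u(x) = C1 + C2*erf(sqrt(2)*3^(3/4)*x/6)


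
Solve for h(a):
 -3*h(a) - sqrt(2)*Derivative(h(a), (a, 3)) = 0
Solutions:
 h(a) = C3*exp(-2^(5/6)*3^(1/3)*a/2) + (C1*sin(6^(5/6)*a/4) + C2*cos(6^(5/6)*a/4))*exp(2^(5/6)*3^(1/3)*a/4)


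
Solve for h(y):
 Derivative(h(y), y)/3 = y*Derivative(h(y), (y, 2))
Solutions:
 h(y) = C1 + C2*y^(4/3)


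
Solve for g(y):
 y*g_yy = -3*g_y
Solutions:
 g(y) = C1 + C2/y^2


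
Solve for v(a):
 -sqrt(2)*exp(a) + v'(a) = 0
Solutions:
 v(a) = C1 + sqrt(2)*exp(a)


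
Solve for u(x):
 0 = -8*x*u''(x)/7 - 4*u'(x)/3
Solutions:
 u(x) = C1 + C2/x^(1/6)


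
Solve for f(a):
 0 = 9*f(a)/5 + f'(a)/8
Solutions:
 f(a) = C1*exp(-72*a/5)


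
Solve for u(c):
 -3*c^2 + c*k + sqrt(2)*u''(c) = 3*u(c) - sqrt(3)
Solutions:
 u(c) = C1*exp(-2^(3/4)*sqrt(3)*c/2) + C2*exp(2^(3/4)*sqrt(3)*c/2) - c^2 + c*k/3 - 2*sqrt(2)/3 + sqrt(3)/3


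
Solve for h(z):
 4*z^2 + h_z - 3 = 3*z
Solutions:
 h(z) = C1 - 4*z^3/3 + 3*z^2/2 + 3*z


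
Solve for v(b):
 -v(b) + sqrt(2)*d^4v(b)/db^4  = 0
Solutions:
 v(b) = C1*exp(-2^(7/8)*b/2) + C2*exp(2^(7/8)*b/2) + C3*sin(2^(7/8)*b/2) + C4*cos(2^(7/8)*b/2)


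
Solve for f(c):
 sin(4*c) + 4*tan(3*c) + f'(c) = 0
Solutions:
 f(c) = C1 + 4*log(cos(3*c))/3 + cos(4*c)/4


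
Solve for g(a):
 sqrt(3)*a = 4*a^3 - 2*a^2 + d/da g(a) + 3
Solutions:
 g(a) = C1 - a^4 + 2*a^3/3 + sqrt(3)*a^2/2 - 3*a


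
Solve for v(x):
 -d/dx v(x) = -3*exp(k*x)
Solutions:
 v(x) = C1 + 3*exp(k*x)/k


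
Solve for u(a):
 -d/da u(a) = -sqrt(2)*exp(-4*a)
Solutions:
 u(a) = C1 - sqrt(2)*exp(-4*a)/4


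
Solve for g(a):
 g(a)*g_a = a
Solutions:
 g(a) = -sqrt(C1 + a^2)
 g(a) = sqrt(C1 + a^2)


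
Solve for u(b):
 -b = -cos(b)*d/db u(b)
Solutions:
 u(b) = C1 + Integral(b/cos(b), b)


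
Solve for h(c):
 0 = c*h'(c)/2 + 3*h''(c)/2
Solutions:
 h(c) = C1 + C2*erf(sqrt(6)*c/6)


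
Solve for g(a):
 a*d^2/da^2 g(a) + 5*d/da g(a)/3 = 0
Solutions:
 g(a) = C1 + C2/a^(2/3)


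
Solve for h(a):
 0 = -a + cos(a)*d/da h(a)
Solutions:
 h(a) = C1 + Integral(a/cos(a), a)


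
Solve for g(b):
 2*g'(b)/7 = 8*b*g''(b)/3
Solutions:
 g(b) = C1 + C2*b^(31/28)


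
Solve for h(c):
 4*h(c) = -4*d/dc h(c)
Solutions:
 h(c) = C1*exp(-c)


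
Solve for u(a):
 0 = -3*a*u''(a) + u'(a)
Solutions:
 u(a) = C1 + C2*a^(4/3)


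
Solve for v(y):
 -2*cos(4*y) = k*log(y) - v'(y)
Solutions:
 v(y) = C1 + k*y*(log(y) - 1) + sin(4*y)/2


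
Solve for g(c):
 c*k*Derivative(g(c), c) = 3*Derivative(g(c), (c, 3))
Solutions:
 g(c) = C1 + Integral(C2*airyai(3^(2/3)*c*k^(1/3)/3) + C3*airybi(3^(2/3)*c*k^(1/3)/3), c)


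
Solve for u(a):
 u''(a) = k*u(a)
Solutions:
 u(a) = C1*exp(-a*sqrt(k)) + C2*exp(a*sqrt(k))


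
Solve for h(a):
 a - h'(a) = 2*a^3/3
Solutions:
 h(a) = C1 - a^4/6 + a^2/2


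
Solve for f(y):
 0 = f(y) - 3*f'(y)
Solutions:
 f(y) = C1*exp(y/3)
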